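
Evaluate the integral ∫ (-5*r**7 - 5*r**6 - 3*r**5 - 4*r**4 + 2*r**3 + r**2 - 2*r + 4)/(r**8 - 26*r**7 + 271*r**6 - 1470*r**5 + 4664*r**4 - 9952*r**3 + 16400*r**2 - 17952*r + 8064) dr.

Factor the denominator: (r - 7)*(r - 6)**2*(r - 4)*(r - 2)*(r - 1)*(r**2 + 4).
Partial-fraction decomposition: -(7129*r + 4694)/(212000*(r**2 + 4)) + 2/(375*(r - 1)) - 55/(64*(r - 2)) + 8863/(120*(r - 4)) + 1473657/(1600*(r - 6)) + 415253/(400*(r - 6)**2) - 158842/(159*(r - 7)).
Integrate each term; A/(r−a) gives A·log|r−a|; the (Br+D)/(r²+p²) term gives a log and an atan.

-158842*log(r - 7)/159 + 1473657*log(r - 6)/1600 + 8863*log(r - 4)/120 - 55*log(r - 2)/64 + 2*log(r - 1)/375 - 7129*log(r**2 + 4)/424000 - 2347*atan(r/2)/212000 - 415253/(400*r - 2400) + C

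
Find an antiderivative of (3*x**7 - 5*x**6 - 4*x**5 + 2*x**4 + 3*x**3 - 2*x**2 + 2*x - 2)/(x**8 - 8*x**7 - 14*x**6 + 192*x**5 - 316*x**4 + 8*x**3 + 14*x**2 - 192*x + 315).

606967*log(x - 7)/153600 - 160963*log(x - 3)/102400 + log(x - 1)/192 - 11*log(x + 1)/2048 + 33243*log(x + 5)/53248 - log(x**2 + 1)/520 + 37*atan(x)/2600 + 2173/(2560*x - 7680) + C

Factor the denominator: (x - 7)*(x - 3)**2*(x - 1)*(x + 1)*(x + 5)*(x**2 + 1).
Partial-fraction decomposition: -(10*x - 37)/(2600*(x**2 + 1)) + 33243/(53248*(x + 5)) - 11/(2048*(x + 1)) + 1/(192*(x - 1)) - 160963/(102400*(x - 3)) - 2173/(2560*(x - 3)**2) + 606967/(153600*(x - 7)).
Integrate each term; A/(x−a) gives A·log|x−a|; the (Bx+D)/(x²+p²) term gives a log and an atan.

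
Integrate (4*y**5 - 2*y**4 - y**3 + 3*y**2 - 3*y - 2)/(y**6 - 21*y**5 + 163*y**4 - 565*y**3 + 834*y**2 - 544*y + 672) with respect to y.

62207*log(y - 7)/450 - 7096*log(y - 6)/37 + 149690*log(y - 4)/2601 - 2639*log(y**2 + 1)/1069300 - 4623*atan(y)/534650 - 1777/(51*y - 204) + C

Factor the denominator: (y - 7)*(y - 6)*(y - 4)**2*(y**2 + 1).
Partial-fraction decomposition: -(2639*y + 4623)/(534650*(y**2 + 1)) + 149690/(2601*(y - 4)) + 1777/(51*(y - 4)**2) - 7096/(37*(y - 6)) + 62207/(450*(y - 7)).
Integrate each term; A/(y−a) gives A·log|y−a|; the (By+D)/(y²+p²) term gives a log and an atan.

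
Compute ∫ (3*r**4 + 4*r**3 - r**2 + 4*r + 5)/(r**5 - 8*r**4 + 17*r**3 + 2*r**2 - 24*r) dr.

-5*log(r)/24 + 1029*log(r - 4)/40 - 359*log(r - 3)/12 + 89*log(r - 2)/12 - log(r + 1)/60 + C

Factor the denominator: r*(r - 4)*(r - 3)*(r - 2)*(r + 1).
Partial-fraction decomposition: -1/(60*(r + 1)) + 89/(12*(r - 2)) - 359/(12*(r - 3)) + 1029/(40*(r - 4)) - 5/(24*r).
Integrate each term: A/(r−a) contributes A·log|r−a|.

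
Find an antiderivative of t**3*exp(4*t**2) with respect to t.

Let u = t², du = 2t dt; rewrite as (1/2)∫ u^1·exp(4u) du.
Now integrate by parts 1 time.

(4*t**2 - 1)*exp(4*t**2)/32 + C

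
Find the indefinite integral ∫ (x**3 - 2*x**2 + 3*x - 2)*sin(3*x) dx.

-x**3*cos(3*x)/3 + x**2*sin(3*x)/3 + 2*x**2*cos(3*x)/3 - 4*x*sin(3*x)/9 - 7*x*cos(3*x)/9 + 7*sin(3*x)/27 + 14*cos(3*x)/27 + C

Use integration by parts with u = x**3 - 2*x**2 + 3*x - 2, dv = sin(3*x) dx, so v = -cos(3*x)/3.
Apply parts 3 times (tabular method): alternate signs, differentiate u down to 0, integrate dv up.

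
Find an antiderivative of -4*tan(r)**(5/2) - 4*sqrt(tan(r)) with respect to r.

-8*tan(r)**(3/2)/3 + C

Let u = tan(r), so du = (tan(r)**2 + 1) dr.
Rewriting, the integral becomes -4·∫ √u du = -4·(2/3)u^(3/2).
Substituting back, u = tan(r).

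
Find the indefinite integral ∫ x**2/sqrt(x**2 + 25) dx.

Substitute x = 5·tan(θ), so dx = 5·sec(θ)^2 dθ and the radical becomes sqrt(x**2 + 25) = 5·sec(θ) by the Pythagorean identity.
Integrate the resulting trig expression in θ, then back-substitute tan(θ) = x/5, sec(θ) = sqrt(x**2 + 25)/5 (absorbing any constant into C).

x*sqrt(x**2 + 25)/2 - 25*log(x + sqrt(x**2 + 25))/2 + C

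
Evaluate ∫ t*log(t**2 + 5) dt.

t**2*log(t**2 + 5)/2 - t**2/2 + 5*log(t**2 + 5)/2 + C

Let u = t**2 + 5, so du = (2*t) dt.
The integral becomes (1/2)·∫ log(u) du; integrate by parts with u′=log(u), dv′=du.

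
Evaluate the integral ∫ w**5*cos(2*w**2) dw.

w**4*sin(2*w**2)/4 + w**2*cos(2*w**2)/4 - sin(2*w**2)/8 + C

Let u = w², du = 2w dw; rewrite as (1/2)∫ u^2·cos(2u) du.
Now integrate by parts 2 times.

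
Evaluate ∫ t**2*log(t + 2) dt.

t**3*log(t + 2)/3 - t**3/9 + t**2/3 - 4*t/3 + 8*log(t + 2)/3 + C

Use integration by parts with u = log(t + 2), dv = t**2 dt.
Then du = 1/(t + 2) dt and v = t**3/3.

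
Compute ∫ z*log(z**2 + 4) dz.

z**2*log(z**2 + 4)/2 - z**2/2 + 2*log(z**2 + 4) + C

Let u = z**2 + 4, so du = (2*z) dz.
The integral becomes (1/2)·∫ log(u) du; integrate by parts with u′=log(u), dv′=du.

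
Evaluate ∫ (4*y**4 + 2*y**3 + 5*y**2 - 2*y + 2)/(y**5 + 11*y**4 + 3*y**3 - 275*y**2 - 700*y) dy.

-log(y)/350 + 2867*log(y - 5)/5400 + 493*log(y + 4)/54 - 2387*log(y + 5)/100 + 9179*log(y + 7)/504 + C

Factor the denominator: y*(y - 5)*(y + 4)*(y + 5)*(y + 7).
Partial-fraction decomposition: 9179/(504*(y + 7)) - 2387/(100*(y + 5)) + 493/(54*(y + 4)) + 2867/(5400*(y - 5)) - 1/(350*y).
Integrate each term: A/(y−a) contributes A·log|y−a|.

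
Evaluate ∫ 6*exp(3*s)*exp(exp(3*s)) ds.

2*exp(exp(3*s)) + C

Let u = exp(3*s), so du = (3*exp(3*s)) ds.
Rewriting, the integral becomes 2·∫ e^u du = 2·e^u.
Substituting back, u = exp(3*s).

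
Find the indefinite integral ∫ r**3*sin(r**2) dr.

-r**2*cos(r**2)/2 + sin(r**2)/2 + C

Let u = r², du = 2r dr; rewrite as (1/2)∫ u^1·sin(1u) du.
Now integrate by parts 1 time.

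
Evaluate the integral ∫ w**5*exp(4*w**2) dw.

Let u = w², du = 2w dw; rewrite as (1/2)∫ u^2·exp(4u) du.
Now integrate by parts 2 times.

(8*w**4 - 4*w**2 + 1)*exp(4*w**2)/64 + C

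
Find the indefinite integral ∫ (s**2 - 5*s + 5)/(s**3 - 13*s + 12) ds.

-log(s - 3)/14 - log(s - 1)/10 + 41*log(s + 4)/35 + C

Factor the denominator: (s - 3)*(s - 1)*(s + 4).
Partial-fraction decomposition: 41/(35*(s + 4)) - 1/(10*(s - 1)) - 1/(14*(s - 3)).
Integrate each term: A/(s−a) contributes A·log|s−a|.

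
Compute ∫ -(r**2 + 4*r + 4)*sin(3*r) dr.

r**2*cos(3*r)/3 - 2*r*sin(3*r)/9 + 4*r*cos(3*r)/3 - 4*sin(3*r)/9 + 34*cos(3*r)/27 + C

Use integration by parts with u = r**2 + 4*r + 4, dv = -sin(3*r) dr, so v = cos(3*r)/3.
Apply parts 2 times (tabular method): alternate signs, differentiate u down to 0, integrate dv up.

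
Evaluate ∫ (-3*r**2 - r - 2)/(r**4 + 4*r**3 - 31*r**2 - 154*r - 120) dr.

Factor the denominator: (r - 6)*(r + 1)*(r + 4)*(r + 5).
Partial-fraction decomposition: 18/(11*(r + 5)) - 23/(15*(r + 4)) + 1/(21*(r + 1)) - 58/(385*(r - 6)).
Integrate each term: A/(r−a) contributes A·log|r−a|.

-58*log(r - 6)/385 + log(r + 1)/21 - 23*log(r + 4)/15 + 18*log(r + 5)/11 + C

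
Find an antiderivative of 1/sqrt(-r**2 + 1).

Substitute r = sin(θ), so dr = cos(θ) dθ and the radical becomes sqrt(-r**2 + 1) = cos(θ) by the Pythagorean identity.
Integrate the resulting trig expression in θ, then back-substitute θ = asin(r), sin(θ) = r, cos(θ) = sqrt(-r**2 + 1) (absorbing any constant into C).

asin(r) + C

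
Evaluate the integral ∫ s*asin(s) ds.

s**2*asin(s)/2 + s*sqrt(-s**2 + 1)/4 - asin(s)/4 + C

Use integration by parts with u = arcsin(s), dv = s ds.
Then du = 1/sqrt(-s**2 + 1) ds.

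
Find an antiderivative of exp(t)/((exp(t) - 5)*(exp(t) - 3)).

log(exp(t) - 5)/2 - log(exp(t) - 3)/2 + C

Let u = e^t, du = e^t dt.
The integral becomes ∫ du/((u-5)(u-3)); decompose into partial fractions.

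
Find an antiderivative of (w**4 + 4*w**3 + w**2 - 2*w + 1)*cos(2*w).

Use integration by parts with u = w**4 + 4*w**3 + w**2 - 2*w + 1, dv = cos(2*w) dw, so v = sin(2*w)/2.
Apply parts 4 times (tabular method): alternate signs, differentiate u down to 0, integrate dv up.

w**4*sin(2*w)/2 + 2*w**3*sin(2*w) + w**3*cos(2*w) - w**2*sin(2*w) + 3*w**2*cos(2*w) - 4*w*sin(2*w) - w*cos(2*w) + sin(2*w) - 2*cos(2*w) + C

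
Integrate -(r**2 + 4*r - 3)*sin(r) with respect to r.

Use integration by parts with u = r**2 + 4*r - 3, dv = -sin(r) dr, so v = cos(r).
Apply parts 2 times (tabular method): alternate signs, differentiate u down to 0, integrate dv up.

r**2*cos(r) - 2*r*sin(r) + 4*r*cos(r) - 4*sin(r) - 5*cos(r) + C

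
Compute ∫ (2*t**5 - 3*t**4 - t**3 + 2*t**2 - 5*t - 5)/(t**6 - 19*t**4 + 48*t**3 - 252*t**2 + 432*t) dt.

Factor the denominator: t*(t - 4)*(t - 2)*(t + 6)*(t**2 + 9).
Partial-fraction decomposition: 2*(11341*t - 2811)/(43875*(t**2 + 9)) + 19127/(21600*(t + 6)) - 1/(416*(t - 2)) + 1223/(2000*(t - 4)) - 5/(432*t).
Integrate each term; A/(t−a) gives A·log|t−a|; the (Bt+D)/(t²+p²) term gives a log and an atan.

-5*log(t)/432 + 1223*log(t - 4)/2000 - log(t - 2)/416 + 19127*log(t + 6)/21600 + 11341*log(t**2 + 9)/43875 - 1874*atan(t/3)/43875 + C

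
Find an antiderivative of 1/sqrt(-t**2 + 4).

asin(t/2) + C

Substitute t = 2·sin(θ), so dt = 2·cos(θ) dθ and the radical becomes sqrt(-t**2 + 4) = 2·cos(θ) by the Pythagorean identity.
Integrate the resulting trig expression in θ, then back-substitute θ = asin(t/2), sin(θ) = t/2, cos(θ) = sqrt(-t**2 + 4)/2 (absorbing any constant into C).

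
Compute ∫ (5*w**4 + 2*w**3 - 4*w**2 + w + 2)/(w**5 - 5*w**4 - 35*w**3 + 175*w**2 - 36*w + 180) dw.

Factor the denominator: (w - 6)*(w - 5)*(w + 6)*(w**2 + 1).
Partial-fraction decomposition: (3*w + 28)/(481*(w**2 + 1)) + 1475/(1221*(w + 6)) - 1641/(143*(w - 5)) + 1694/(111*(w - 6)).
Integrate each term; A/(w−a) gives A·log|w−a|; the (Bw+D)/(w²+p²) term gives a log and an atan.

1694*log(w - 6)/111 - 1641*log(w - 5)/143 + 1475*log(w + 6)/1221 + 3*log(w**2 + 1)/962 + 28*atan(w)/481 + C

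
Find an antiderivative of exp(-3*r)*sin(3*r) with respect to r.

Let I denote the integral. Integrate by parts with u = sin(3*r), dv = exp(-3*r) dr, so v = -exp(-3*r)/3: I = -exp(-3*r)*sin(3*r)/3 + ∫ exp(-3*r)*cos(3*r) dr.
Apply parts again with u = cos(3*r), dv = exp(-3*r) dr: ∫ exp(-3*r)*cos(3*r) dr = -exp(-3*r)*cos(3*r)/3 − I. Substituting back brings back I: I = -exp(-3*r)*sin(3*r)/3 - exp(-3*r)*cos(3*r)/3 − I.
Solving for I: (1 + 1)·I equals the remaining terms, so I = (1/2)·(-exp(-3*r)*sin(3*r)/3 - exp(-3*r)*cos(3*r)/3).

-exp(-3*r)*sin(3*r)/6 - exp(-3*r)*cos(3*r)/6 + C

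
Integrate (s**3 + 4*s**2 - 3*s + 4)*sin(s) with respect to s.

-s**3*cos(s) + 3*s**2*sin(s) - 4*s**2*cos(s) + 8*s*sin(s) + 9*s*cos(s) - 9*sin(s) + 4*cos(s) + C

Use integration by parts with u = s**3 + 4*s**2 - 3*s + 4, dv = sin(s) ds, so v = -cos(s).
Apply parts 3 times (tabular method): alternate signs, differentiate u down to 0, integrate dv up.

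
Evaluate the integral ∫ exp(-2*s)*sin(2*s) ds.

-exp(-2*s)*sin(2*s)/4 - exp(-2*s)*cos(2*s)/4 + C

Let I denote the integral. Integrate by parts with u = sin(2*s), dv = exp(-2*s) ds, so v = -exp(-2*s)/2: I = -exp(-2*s)*sin(2*s)/2 + ∫ exp(-2*s)*cos(2*s) ds.
Apply parts again with u = cos(2*s), dv = exp(-2*s) ds: ∫ exp(-2*s)*cos(2*s) ds = -exp(-2*s)*cos(2*s)/2 − I. Substituting back brings back I: I = -exp(-2*s)*sin(2*s)/2 - exp(-2*s)*cos(2*s)/2 − I.
Solving for I: (1 + 1)·I equals the remaining terms, so I = (1/2)·(-exp(-2*s)*sin(2*s)/2 - exp(-2*s)*cos(2*s)/2).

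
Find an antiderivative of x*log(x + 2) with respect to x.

Use integration by parts with u = log(x + 2), dv = x dx.
Then du = 1/(x + 2) dx and v = x**2/2.

x**2*log(x + 2)/2 - x**2/4 + x - 2*log(x + 2) + C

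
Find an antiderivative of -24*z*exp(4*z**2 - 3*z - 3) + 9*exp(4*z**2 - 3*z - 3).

-3*exp(4*z**2 - 3*z - 3) + C

Let u = 4*z**2 - 3*z - 3, so du = (8*z - 3) dz.
Rewriting, the integral becomes -3·∫ e^u du = -3·e^u.
Substituting back, u = 4*z**2 - 3*z - 3.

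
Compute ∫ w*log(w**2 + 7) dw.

Let u = w**2 + 7, so du = (2*w) dw.
The integral becomes (1/2)·∫ log(u) du; integrate by parts with u′=log(u), dv′=du.

w**2*log(w**2 + 7)/2 - w**2/2 + 7*log(w**2 + 7)/2 + C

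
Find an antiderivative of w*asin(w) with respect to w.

Use integration by parts with u = arcsin(w), dv = w dw.
Then du = 1/sqrt(-w**2 + 1) dw.

w**2*asin(w)/2 + w*sqrt(-w**2 + 1)/4 - asin(w)/4 + C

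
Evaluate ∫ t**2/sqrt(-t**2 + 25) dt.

-t*sqrt(-t**2 + 25)/2 + 25*asin(t/5)/2 + C

Substitute t = 5·sin(θ), so dt = 5·cos(θ) dθ and the radical becomes sqrt(-t**2 + 25) = 5·cos(θ) by the Pythagorean identity.
Integrate the resulting trig expression in θ, then back-substitute θ = asin(t/5), sin(θ) = t/5, cos(θ) = sqrt(-t**2 + 25)/5 (absorbing any constant into C).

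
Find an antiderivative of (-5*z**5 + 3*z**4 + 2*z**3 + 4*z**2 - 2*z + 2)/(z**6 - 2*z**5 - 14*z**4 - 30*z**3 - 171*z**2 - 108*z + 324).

Factor the denominator: (z - 6)*(z - 1)*(z + 2)*(z + 3)*(z**2 + 9).
Partial-fraction decomposition: -(23159*z - 7461)/(17550*(z**2 + 9)) - 181/(81*(z + 3)) + 107/(156*(z + 2)) - 1/(150*(z - 1)) - 17213/(8100*(z - 6)).
Integrate each term; A/(z−a) gives A·log|z−a|; the (Bz+D)/(z²+p²) term gives a log and an atan.

-17213*log(z - 6)/8100 - log(z - 1)/150 + 107*log(z + 2)/156 - 181*log(z + 3)/81 - 23159*log(z**2 + 9)/35100 + 829*atan(z/3)/5850 + C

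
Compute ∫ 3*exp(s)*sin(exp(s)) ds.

-3*cos(exp(s)) + C

Let u = exp(s), so du = (exp(s)) ds.
Rewriting, the integral becomes 3·∫ sin(u) du = 3·-cos(u).
Substituting back, u = exp(s).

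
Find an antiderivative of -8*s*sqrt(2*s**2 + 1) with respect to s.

Let u = 2*s**2 + 1, so du = (4*s) ds.
Rewriting, the integral becomes -2·∫ √u du = -2·(2/3)u^(3/2).
Substituting back, u = 2*s**2 + 1.

-4*(2*s**2 + 1)**(3/2)/3 + C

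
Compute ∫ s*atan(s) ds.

Use integration by parts with u = arctan(s), dv = s ds.
Then du = 1/(s**2 + 1) ds.

s**2*atan(s)/2 - s/2 + atan(s)/2 + C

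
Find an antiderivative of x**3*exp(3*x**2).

(3*x**2 - 1)*exp(3*x**2)/18 + C

Let u = x², du = 2x dx; rewrite as (1/2)∫ u^1·exp(3u) du.
Now integrate by parts 1 time.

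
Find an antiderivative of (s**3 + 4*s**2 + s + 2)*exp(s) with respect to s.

(s**3 + s**2 - s + 3)*exp(s) + C

Use integration by parts with u = s**3 + 4*s**2 + s + 2, dv = exp(s) ds, so v = exp(s).
Apply parts 3 times (tabular method): alternate signs, differentiate u down to 0, integrate dv up.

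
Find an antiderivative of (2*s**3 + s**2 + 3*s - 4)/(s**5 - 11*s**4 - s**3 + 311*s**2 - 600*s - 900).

Factor the denominator: (s - 6)**2*(s - 5)*(s + 1)*(s + 5).
Partial-fraction decomposition: -61/(1210*(s + 5)) + 1/(147*(s + 1)) + 143/(30*(s - 5)) - 28003/(5929*(s - 6)) + 482/(77*(s - 6)**2).
Integrate each term; A/(s−a) gives A·log|s−a|; A/(s−a)² gives −A/(s−a).

-28003*log(s - 6)/5929 + 143*log(s - 5)/30 + log(s + 1)/147 - 61*log(s + 5)/1210 - 482/(77*s - 462) + C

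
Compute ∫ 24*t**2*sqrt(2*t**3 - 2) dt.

8*(2*t**3 - 2)**(3/2)/3 + C

Let u = 2*t**3 - 2, so du = (6*t**2) dt.
Rewriting, the integral becomes 4·∫ √u du = 4·(2/3)u^(3/2).
Substituting back, u = 2*t**3 - 2.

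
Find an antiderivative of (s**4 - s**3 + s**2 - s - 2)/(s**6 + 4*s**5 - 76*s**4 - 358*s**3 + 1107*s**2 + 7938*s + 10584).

Factor the denominator: (s - 7)*(s - 6)*(s + 3)**2*(s + 4)*(s + 7).
Partial-fraction decomposition: -1399/(4368*(s + 7)) + 169/(165*(s + 4)) - 23813/(32400*(s + 3)) + 59/(180*(s + 3)**2) - 554/(5265*(s - 6)) + 1049/(7700*(s - 7)).
Integrate each term; A/(s−a) gives A·log|s−a|; A/(s−a)² gives −A/(s−a).

1049*log(s - 7)/7700 - 554*log(s - 6)/5265 - 23813*log(s + 3)/32400 + 169*log(s + 4)/165 - 1399*log(s + 7)/4368 - 59/(180*s + 540) + C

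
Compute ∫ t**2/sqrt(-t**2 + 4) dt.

-t*sqrt(-t**2 + 4)/2 + 2*asin(t/2) + C

Substitute t = 2·sin(θ), so dt = 2·cos(θ) dθ and the radical becomes sqrt(-t**2 + 4) = 2·cos(θ) by the Pythagorean identity.
Integrate the resulting trig expression in θ, then back-substitute θ = asin(t/2), sin(θ) = t/2, cos(θ) = sqrt(-t**2 + 4)/2 (absorbing any constant into C).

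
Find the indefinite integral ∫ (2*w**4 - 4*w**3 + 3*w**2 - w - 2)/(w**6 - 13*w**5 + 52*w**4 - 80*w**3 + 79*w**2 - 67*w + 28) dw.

Factor the denominator: (w - 7)*(w - 4)*(w - 1)**2*(w**2 + 1).
Partial-fraction decomposition: -3*(19*w + 8)/(850*(w**2 + 1)) + 1/(18*(w - 1)) - 1/(18*(w - 1)**2) - 298/(459*(w - 4)) + 446/(675*(w - 7)).
Integrate each term; A/(w−a) gives A·log|w−a|; the (Bw+D)/(w²+p²) term gives a log and an atan.

446*log(w - 7)/675 - 298*log(w - 4)/459 + log(w - 1)/18 - 57*log(w**2 + 1)/1700 - 12*atan(w)/425 + 1/(18*w - 18) + C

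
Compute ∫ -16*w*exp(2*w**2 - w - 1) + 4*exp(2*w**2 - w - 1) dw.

-4*exp(2*w**2 - w - 1) + C

Let u = 2*w**2 - w - 1, so du = (4*w - 1) dw.
Rewriting, the integral becomes -4·∫ e^u du = -4·e^u.
Substituting back, u = 2*w**2 - w - 1.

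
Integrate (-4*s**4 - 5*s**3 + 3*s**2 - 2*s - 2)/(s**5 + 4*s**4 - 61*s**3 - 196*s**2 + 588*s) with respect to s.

-log(s)/294 - 5594*log(s - 7)/3185 + 49*log(s - 2)/360 + 1993*log(s + 6)/312 - 3865*log(s + 7)/441 + C

Factor the denominator: s*(s - 7)*(s - 2)*(s + 6)*(s + 7).
Partial-fraction decomposition: -3865/(441*(s + 7)) + 1993/(312*(s + 6)) + 49/(360*(s - 2)) - 5594/(3185*(s - 7)) - 1/(294*s).
Integrate each term: A/(s−a) contributes A·log|s−a|.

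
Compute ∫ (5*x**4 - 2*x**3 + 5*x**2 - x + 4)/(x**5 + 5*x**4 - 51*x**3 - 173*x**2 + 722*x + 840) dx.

2999*log(x - 5)/792 - 56*log(x - 4)/25 + 17*log(x + 1)/900 - 3551*log(x + 6)/275 + 1177*log(x + 7)/72 + C

Factor the denominator: (x - 5)*(x - 4)*(x + 1)*(x + 6)*(x + 7).
Partial-fraction decomposition: 1177/(72*(x + 7)) - 3551/(275*(x + 6)) + 17/(900*(x + 1)) - 56/(25*(x - 4)) + 2999/(792*(x - 5)).
Integrate each term: A/(x−a) contributes A·log|x−a|.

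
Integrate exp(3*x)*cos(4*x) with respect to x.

Let I denote the integral. Integrate by parts with u = cos(4*x), dv = exp(3*x) dx, so v = exp(3*x)/3: I = exp(3*x)*cos(4*x)/3 + (4/3)·∫ exp(3*x)*sin(4*x) dx.
Apply parts again with u = sin(4*x), dv = exp(3*x) dx: ∫ exp(3*x)*sin(4*x) dx = exp(3*x)*sin(4*x)/3 − (4/3)·I. Substituting back brings back I: I = 4*exp(3*x)*sin(4*x)/9 + exp(3*x)*cos(4*x)/3 − (16/9)·I.
Solving for I: (1 + 16/9)·I equals the remaining terms, so I = (9/25)·(4*exp(3*x)*sin(4*x)/9 + exp(3*x)*cos(4*x)/3).

4*exp(3*x)*sin(4*x)/25 + 3*exp(3*x)*cos(4*x)/25 + C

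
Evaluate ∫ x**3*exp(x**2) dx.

(x**2 - 1)*exp(x**2)/2 + C

Let u = x², du = 2x dx; rewrite as (1/2)∫ u^1·exp(1u) du.
Now integrate by parts 1 time.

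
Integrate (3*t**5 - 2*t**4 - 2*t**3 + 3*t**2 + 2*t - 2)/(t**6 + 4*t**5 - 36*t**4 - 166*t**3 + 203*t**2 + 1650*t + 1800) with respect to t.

3979*log(t - 5)/2240 - 1243*log(t - 4)/1323 - 53*log(t + 2)/63 - 20521*log(t + 3)/3136 + 1289*log(t + 5)/135 - 409/(56*t + 168) + C

Factor the denominator: (t - 5)*(t - 4)*(t + 2)*(t + 3)**2*(t + 5).
Partial-fraction decomposition: 1289/(135*(t + 5)) - 20521/(3136*(t + 3)) + 409/(56*(t + 3)**2) - 53/(63*(t + 2)) - 1243/(1323*(t - 4)) + 3979/(2240*(t - 5)).
Integrate each term; A/(t−a) gives A·log|t−a|; A/(t−a)² gives −A/(t−a).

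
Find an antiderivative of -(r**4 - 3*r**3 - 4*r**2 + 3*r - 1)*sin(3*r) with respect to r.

r**4*cos(3*r)/3 - 4*r**3*sin(3*r)/9 - r**3*cos(3*r) + r**2*sin(3*r) - 16*r**2*cos(3*r)/9 + 32*r*sin(3*r)/27 + 5*r*cos(3*r)/3 - 5*sin(3*r)/9 + 5*cos(3*r)/81 + C

Use integration by parts with u = r**4 - 3*r**3 - 4*r**2 + 3*r - 1, dv = -sin(3*r) dr, so v = cos(3*r)/3.
Apply parts 4 times (tabular method): alternate signs, differentiate u down to 0, integrate dv up.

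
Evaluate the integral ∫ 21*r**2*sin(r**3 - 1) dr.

Let u = r**3 - 1, so du = (3*r**2) dr.
Rewriting, the integral becomes 7·∫ sin(u) du = 7·-cos(u).
Substituting back, u = r**3 - 1.

-7*cos(r**3 - 1) + C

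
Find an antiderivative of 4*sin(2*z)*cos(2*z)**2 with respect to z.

-2*cos(2*z)**3/3 + C

Let u = cos(2*z), so du = (-2*sin(2*z)) dz.
Rewriting, the integral becomes -2·∫ u^2 du = -2·u^3/3.
Substituting back, u = cos(2*z).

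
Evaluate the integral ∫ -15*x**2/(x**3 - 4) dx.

-5*log(x**3 - 4) + C

Let u = x**3 - 4, so du = (3*x**2) dx.
Rewriting, the integral becomes -5·∫ 1/u du = -5·log(u).
Substituting back, u = x**3 - 4.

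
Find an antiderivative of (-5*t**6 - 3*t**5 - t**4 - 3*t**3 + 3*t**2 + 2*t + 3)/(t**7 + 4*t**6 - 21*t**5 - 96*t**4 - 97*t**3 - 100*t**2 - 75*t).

-log(t)/25 - 22103*log(t - 5)/15600 + log(t + 1)/24 + 241*log(t + 3)/80 - 17233*log(t + 5)/2600 + log(t**2 + 1)/65 + 3*atan(t)/130 + C

Factor the denominator: t*(t - 5)*(t + 1)*(t + 3)*(t + 5)*(t**2 + 1).
Partial-fraction decomposition: (4*t + 3)/(130*(t**2 + 1)) - 17233/(2600*(t + 5)) + 241/(80*(t + 3)) + 1/(24*(t + 1)) - 22103/(15600*(t - 5)) - 1/(25*t).
Integrate each term; A/(t−a) gives A·log|t−a|; the (Bt+D)/(t²+p²) term gives a log and an atan.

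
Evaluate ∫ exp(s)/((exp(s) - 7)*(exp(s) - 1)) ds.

Let u = e^s, du = e^s ds.
The integral becomes ∫ du/((u-1)(u-7)); decompose into partial fractions.

log(exp(s) - 7)/6 - log(exp(s) - 1)/6 + C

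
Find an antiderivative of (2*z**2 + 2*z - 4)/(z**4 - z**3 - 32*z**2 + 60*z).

Factor the denominator: z*(z - 5)*(z - 2)*(z + 6).
Partial-fraction decomposition: -7/(66*(z + 6)) - 1/(6*(z - 2)) + 56/(165*(z - 5)) - 1/(15*z).
Integrate each term: A/(z−a) contributes A·log|z−a|.

-log(z)/15 + 56*log(z - 5)/165 - log(z - 2)/6 - 7*log(z + 6)/66 + C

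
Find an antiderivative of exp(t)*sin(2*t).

exp(t)*sin(2*t)/5 - 2*exp(t)*cos(2*t)/5 + C

Let I denote the integral. Integrate by parts with u = sin(2*t), dv = exp(t) dt, so v = exp(t): I = exp(t)*sin(2*t) − 2·∫ exp(t)*cos(2*t) dt.
Apply parts again with u = cos(2*t), dv = exp(t) dt: ∫ exp(t)*cos(2*t) dt = exp(t)*cos(2*t) + 2·I. Substituting back brings back I: I = exp(t)*sin(2*t) - 2*exp(t)*cos(2*t) − 4·I.
Solving for I: (1 + 4)·I equals the remaining terms, so I = (1/5)·(exp(t)*sin(2*t) - 2*exp(t)*cos(2*t)).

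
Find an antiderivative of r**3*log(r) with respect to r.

r**4*log(r)/4 - r**4/16 + C

Use integration by parts with u = log(r), dv = r**3 dr.
Then du = 1/r dr and v = r**4/4.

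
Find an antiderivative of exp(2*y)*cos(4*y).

Let I denote the integral. Integrate by parts with u = cos(4*y), dv = exp(2*y) dy, so v = exp(2*y)/2: I = exp(2*y)*cos(4*y)/2 + 2·∫ exp(2*y)*sin(4*y) dy.
Apply parts again with u = sin(4*y), dv = exp(2*y) dy: ∫ exp(2*y)*sin(4*y) dy = exp(2*y)*sin(4*y)/2 − 2·I. Substituting back brings back I: I = exp(2*y)*sin(4*y) + exp(2*y)*cos(4*y)/2 − 4·I.
Solving for I: (1 + 4)·I equals the remaining terms, so I = (1/5)·(exp(2*y)*sin(4*y) + exp(2*y)*cos(4*y)/2).

exp(2*y)*sin(4*y)/5 + exp(2*y)*cos(4*y)/10 + C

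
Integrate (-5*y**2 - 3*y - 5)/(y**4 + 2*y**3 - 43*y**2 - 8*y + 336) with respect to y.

Factor the denominator: (y - 4)**2*(y + 3)*(y + 7).
Partial-fraction decomposition: 229/(484*(y + 7)) - 41/(196*(y + 3)) - 1565/(5929*(y - 4)) - 97/(77*(y - 4)**2).
Integrate each term; A/(y−a) gives A·log|y−a|; A/(y−a)² gives −A/(y−a).

-1565*log(y - 4)/5929 - 41*log(y + 3)/196 + 229*log(y + 7)/484 + 97/(77*y - 308) + C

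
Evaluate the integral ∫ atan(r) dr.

Use integration by parts with u = arctan(r), dv = dr.
Then du = 1/(r**2 + 1) dr.

r*atan(r) - log(r**2 + 1)/2 + C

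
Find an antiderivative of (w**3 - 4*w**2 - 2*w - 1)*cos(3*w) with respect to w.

Use integration by parts with u = w**3 - 4*w**2 - 2*w - 1, dv = cos(3*w) dw, so v = sin(3*w)/3.
Apply parts 3 times (tabular method): alternate signs, differentiate u down to 0, integrate dv up.

w**3*sin(3*w)/3 - 4*w**2*sin(3*w)/3 + w**2*cos(3*w)/3 - 8*w*sin(3*w)/9 - 8*w*cos(3*w)/9 - sin(3*w)/27 - 8*cos(3*w)/27 + C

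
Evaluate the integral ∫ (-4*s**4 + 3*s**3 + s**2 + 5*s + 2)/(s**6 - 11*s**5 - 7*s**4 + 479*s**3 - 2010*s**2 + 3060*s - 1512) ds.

71041*log(s - 6)/76050 - 217*log(s - 3)/180 + log(s - 2)/6 + 7*log(s - 1)/400 + 3539*log(s + 7)/40560 + 1117/(195*s - 1170) + C

Factor the denominator: (s - 6)**2*(s - 3)*(s - 2)*(s - 1)*(s + 7).
Partial-fraction decomposition: 3539/(40560*(s + 7)) + 7/(400*(s - 1)) + 1/(6*(s - 2)) - 217/(180*(s - 3)) + 71041/(76050*(s - 6)) - 1117/(195*(s - 6)**2).
Integrate each term; A/(s−a) gives A·log|s−a|; A/(s−a)² gives −A/(s−a).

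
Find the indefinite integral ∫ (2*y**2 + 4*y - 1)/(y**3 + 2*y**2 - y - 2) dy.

Factor the denominator: (y - 1)*(y + 1)*(y + 2).
Partial-fraction decomposition: -1/(3*(y + 2)) + 3/(2*(y + 1)) + 5/(6*(y - 1)).
Integrate each term: A/(y−a) contributes A·log|y−a|.

5*log(y - 1)/6 + 3*log(y + 1)/2 - log(y + 2)/3 + C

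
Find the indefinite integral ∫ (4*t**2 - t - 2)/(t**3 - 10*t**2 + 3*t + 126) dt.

Factor the denominator: (t - 7)*(t - 6)*(t + 3).
Partial-fraction decomposition: 37/(90*(t + 3)) - 136/(9*(t - 6)) + 187/(10*(t - 7)).
Integrate each term: A/(t−a) contributes A·log|t−a|.

187*log(t - 7)/10 - 136*log(t - 6)/9 + 37*log(t + 3)/90 + C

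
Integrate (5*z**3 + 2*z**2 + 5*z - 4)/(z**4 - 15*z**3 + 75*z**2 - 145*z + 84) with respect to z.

Factor the denominator: (z - 7)*(z - 4)*(z - 3)*(z - 1).
Partial-fraction decomposition: -2/(9*(z - 1)) + 41/(2*(z - 3)) - 368/(9*(z - 4)) + 461/(18*(z - 7)).
Integrate each term: A/(z−a) contributes A·log|z−a|.

461*log(z - 7)/18 - 368*log(z - 4)/9 + 41*log(z - 3)/2 - 2*log(z - 1)/9 + C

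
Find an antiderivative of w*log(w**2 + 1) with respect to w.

Let u = w**2 + 1, so du = (2*w) dw.
The integral becomes (1/2)·∫ log(u) du; integrate by parts with u′=log(u), dv′=du.

w**2*log(w**2 + 1)/2 - w**2/2 + log(w**2 + 1)/2 + C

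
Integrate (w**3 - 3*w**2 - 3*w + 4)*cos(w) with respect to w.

Use integration by parts with u = w**3 - 3*w**2 - 3*w + 4, dv = cos(w) dw, so v = sin(w).
Apply parts 3 times (tabular method): alternate signs, differentiate u down to 0, integrate dv up.

w**3*sin(w) - 3*w**2*sin(w) + 3*w**2*cos(w) - 9*w*sin(w) - 6*w*cos(w) + 10*sin(w) - 9*cos(w) + C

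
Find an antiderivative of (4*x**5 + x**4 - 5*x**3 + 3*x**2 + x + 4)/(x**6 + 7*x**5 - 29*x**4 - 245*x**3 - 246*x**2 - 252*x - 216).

15719*log(x - 6)/18648 - 4*log(x + 1)/175 + 7868371*log(x + 6)/2464200 - 9*log(x**2 + 1)/1369 - 40*atan(x)/1369 + 14311/(1110*x + 6660) + C

Factor the denominator: (x - 6)*(x + 1)*(x + 6)**2*(x**2 + 1).
Partial-fraction decomposition: -2*(9*x + 20)/(1369*(x**2 + 1)) + 7868371/(2464200*(x + 6)) - 14311/(1110*(x + 6)**2) - 4/(175*(x + 1)) + 15719/(18648*(x - 6)).
Integrate each term; A/(x−a) gives A·log|x−a|; the (Bx+D)/(x²+p²) term gives a log and an atan.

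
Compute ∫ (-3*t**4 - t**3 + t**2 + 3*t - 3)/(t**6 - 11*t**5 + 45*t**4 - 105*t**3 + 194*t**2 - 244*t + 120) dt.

-1963*log(t - 5)/696 + 255*log(t - 3)/52 - 49*log(t - 2)/24 + 3*log(t - 1)/40 - 1761*log(t**2 + 4)/30160 + 3007*atan(t/2)/15080 + C

Factor the denominator: (t - 5)*(t - 3)*(t - 2)*(t - 1)*(t**2 + 4).
Partial-fraction decomposition: -(1761*t - 6014)/(15080*(t**2 + 4)) + 3/(40*(t - 1)) - 49/(24*(t - 2)) + 255/(52*(t - 3)) - 1963/(696*(t - 5)).
Integrate each term; A/(t−a) gives A·log|t−a|; the (Bt+D)/(t²+p²) term gives a log and an atan.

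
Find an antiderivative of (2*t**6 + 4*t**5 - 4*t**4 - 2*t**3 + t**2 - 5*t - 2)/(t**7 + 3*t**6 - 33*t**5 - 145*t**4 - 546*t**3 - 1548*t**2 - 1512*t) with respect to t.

Factor the denominator: t*(t - 7)*(t + 2)**2*(t + 6)*(t**2 + 9).
Partial-fraction decomposition: (37511*t - 77622)/(132327*(t**2 + 9)) + 719/(702*(t + 6)) + 5/(676*(t + 2)) - 1/(26*(t + 2)**2) + 1804/(2639*(t - 7)) + 1/(756*t).
Integrate each term; A/(t−a) gives A·log|t−a|; the (Bt+D)/(t²+p²) term gives a log and an atan.

log(t)/756 + 1804*log(t - 7)/2639 + 5*log(t + 2)/676 + 719*log(t + 6)/702 + 37511*log(t**2 + 9)/264654 - 25874*atan(t/3)/132327 + 1/(26*t + 52) + C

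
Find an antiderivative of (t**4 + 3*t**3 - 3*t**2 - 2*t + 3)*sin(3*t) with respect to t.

-t**4*cos(3*t)/3 + 4*t**3*sin(3*t)/9 - t**3*cos(3*t) + t**2*sin(3*t) + 13*t**2*cos(3*t)/9 - 26*t*sin(3*t)/27 + 4*t*cos(3*t)/3 - 4*sin(3*t)/9 - 107*cos(3*t)/81 + C

Use integration by parts with u = t**4 + 3*t**3 - 3*t**2 - 2*t + 3, dv = sin(3*t) dt, so v = -cos(3*t)/3.
Apply parts 4 times (tabular method): alternate signs, differentiate u down to 0, integrate dv up.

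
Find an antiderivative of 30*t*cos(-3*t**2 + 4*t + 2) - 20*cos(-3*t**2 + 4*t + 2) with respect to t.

Let u = 3*t**2 - 4*t - 2, so du = (6*t - 4) dt.
Rewriting, the integral becomes 5·∫ cos(u) du = 5·sin(u).
Substituting back, u = 3*t**2 - 4*t - 2.

-5*sin(-3*t**2 + 4*t + 2) + C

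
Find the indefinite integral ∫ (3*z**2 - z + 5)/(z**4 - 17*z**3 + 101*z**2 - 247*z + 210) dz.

Factor the denominator: (z - 7)*(z - 5)*(z - 3)*(z - 2).
Partial-fraction decomposition: -1/(z - 2) + 29/(8*(z - 3)) - 25/(4*(z - 5)) + 29/(8*(z - 7)).
Integrate each term: A/(z−a) contributes A·log|z−a|.

-25*log(z - 5)/4 - log(z - 2) + 29*log(z**2 - 10*z + 21)/8 + C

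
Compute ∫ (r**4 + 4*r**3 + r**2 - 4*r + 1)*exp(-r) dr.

(-r**4 - 8*r**3 - 25*r**2 - 46*r - 47)*exp(-r) + C

Use integration by parts with u = r**4 + 4*r**3 + r**2 - 4*r + 1, dv = exp(-r) dr, so v = -exp(-r).
Apply parts 4 times (tabular method): alternate signs, differentiate u down to 0, integrate dv up.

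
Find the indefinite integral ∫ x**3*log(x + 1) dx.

Use integration by parts with u = log(x + 1), dv = x**3 dx.
Then du = 1/(x + 1) dx and v = x**4/4.

x**4*log(x + 1)/4 - x**4/16 + x**3/12 - x**2/8 + x/4 - log(x + 1)/4 + C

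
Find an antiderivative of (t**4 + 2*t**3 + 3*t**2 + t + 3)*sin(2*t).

Use integration by parts with u = t**4 + 2*t**3 + 3*t**2 + t + 3, dv = sin(2*t) dt, so v = -cos(2*t)/2.
Apply parts 4 times (tabular method): alternate signs, differentiate u down to 0, integrate dv up.

-t**4*cos(2*t)/2 + t**3*sin(2*t) - t**3*cos(2*t) + 3*t**2*sin(2*t)/2 + t*cos(2*t) - sin(2*t)/2 - 3*cos(2*t)/2 + C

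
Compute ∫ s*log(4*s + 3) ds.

s**2*log(4*s + 3)/2 - s**2/4 + 3*s/8 - 9*log(4*s + 3)/32 + C

Use integration by parts with u = log(4*s + 3), dv = s ds.
Then du = 4/(4*s + 3) ds and v = s**2/2.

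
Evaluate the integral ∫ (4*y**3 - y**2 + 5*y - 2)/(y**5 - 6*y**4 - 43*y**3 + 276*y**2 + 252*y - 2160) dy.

Factor the denominator: (y - 6)*(y - 5)*(y - 4)*(y + 3)*(y + 6).
Partial-fraction decomposition: -233/(990*(y + 6)) + 67/(756*(y + 3)) + 129/(70*(y - 4)) - 249/(44*(y - 5)) + 107/(27*(y - 6)).
Integrate each term: A/(y−a) contributes A·log|y−a|.

107*log(y - 6)/27 - 249*log(y - 5)/44 + 129*log(y - 4)/70 + 67*log(y + 3)/756 - 233*log(y + 6)/990 + C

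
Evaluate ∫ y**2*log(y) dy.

Use integration by parts with u = log(y), dv = y**2 dy.
Then du = 1/y dy and v = y**3/3.

y**3*log(y)/3 - y**3/9 + C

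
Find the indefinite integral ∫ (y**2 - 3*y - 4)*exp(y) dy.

(y**2 - 5*y + 1)*exp(y) + C

Use integration by parts with u = y**2 - 3*y - 4, dv = exp(y) dy, so v = exp(y).
Apply parts 2 times (tabular method): alternate signs, differentiate u down to 0, integrate dv up.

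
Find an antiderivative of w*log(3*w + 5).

Use integration by parts with u = log(3*w + 5), dv = w dw.
Then du = 3/(3*w + 5) dw and v = w**2/2.

w**2*log(3*w + 5)/2 - w**2/4 + 5*w/6 - 25*log(3*w + 5)/18 + C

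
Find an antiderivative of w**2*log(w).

w**3*log(w)/3 - w**3/9 + C

Use integration by parts with u = log(w), dv = w**2 dw.
Then du = 1/w dw and v = w**3/3.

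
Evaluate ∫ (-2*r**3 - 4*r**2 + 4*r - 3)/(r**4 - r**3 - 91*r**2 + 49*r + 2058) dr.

-39833*log(r - 7)/33124 + 261*log(r + 6)/169 - 459*log(r + 7)/196 + 857/(182*r - 1274) + C

Factor the denominator: (r - 7)**2*(r + 6)*(r + 7).
Partial-fraction decomposition: -459/(196*(r + 7)) + 261/(169*(r + 6)) - 39833/(33124*(r - 7)) - 857/(182*(r - 7)**2).
Integrate each term; A/(r−a) gives A·log|r−a|; A/(r−a)² gives −A/(r−a).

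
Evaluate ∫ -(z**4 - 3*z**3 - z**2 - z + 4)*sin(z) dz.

z**4*cos(z) - 4*z**3*sin(z) - 3*z**3*cos(z) + 9*z**2*sin(z) - 13*z**2*cos(z) + 26*z*sin(z) + 17*z*cos(z) - 17*sin(z) + 30*cos(z) + C

Use integration by parts with u = z**4 - 3*z**3 - z**2 - z + 4, dv = -sin(z) dz, so v = cos(z).
Apply parts 4 times (tabular method): alternate signs, differentiate u down to 0, integrate dv up.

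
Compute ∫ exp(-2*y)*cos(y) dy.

Let I denote the integral. Integrate by parts with u = cos(y), dv = exp(-2*y) dy, so v = -exp(-2*y)/2: I = -exp(-2*y)*cos(y)/2 − (1/2)·∫ exp(-2*y)*sin(y) dy.
Apply parts again with u = sin(y), dv = exp(-2*y) dy: ∫ exp(-2*y)*sin(y) dy = -exp(-2*y)*sin(y)/2 + (1/2)·I. Substituting back brings back I: I = exp(-2*y)*sin(y)/4 - exp(-2*y)*cos(y)/2 − (1/4)·I.
Solving for I: (1 + 1/4)·I equals the remaining terms, so I = (4/5)·(exp(-2*y)*sin(y)/4 - exp(-2*y)*cos(y)/2).

exp(-2*y)*sin(y)/5 - 2*exp(-2*y)*cos(y)/5 + C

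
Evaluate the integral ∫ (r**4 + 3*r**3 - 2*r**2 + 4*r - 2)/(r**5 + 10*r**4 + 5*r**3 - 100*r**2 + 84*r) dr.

Factor the denominator: r*(r - 2)*(r - 1)*(r + 6)*(r + 7).
Partial-fraction decomposition: 311/(126*(r + 7)) - 275/(168*(r + 6)) - 1/(14*(r - 1)) + 19/(72*(r - 2)) - 1/(42*r).
Integrate each term: A/(r−a) contributes A·log|r−a|.

-log(r)/42 + 19*log(r - 2)/72 - log(r - 1)/14 - 275*log(r + 6)/168 + 311*log(r + 7)/126 + C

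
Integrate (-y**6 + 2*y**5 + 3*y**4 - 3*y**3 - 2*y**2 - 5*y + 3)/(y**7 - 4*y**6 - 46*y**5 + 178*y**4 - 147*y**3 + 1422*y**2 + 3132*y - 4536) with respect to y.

-510449*log(y - 6)/936000 - log(y - 1)/2000 + 17*log(y + 2)/4160 - 11007*log(y + 7)/30160 - 39563*log(y**2 + 9)/848250 - 22307*atan(y/3)/848250 + 239/(200*y - 1200) + C

Factor the denominator: (y - 6)**2*(y - 1)*(y + 2)*(y + 7)*(y**2 + 9).
Partial-fraction decomposition: -(79126*y + 66921)/(848250*(y**2 + 9)) - 11007/(30160*(y + 7)) + 17/(4160*(y + 2)) - 1/(2000*(y - 1)) - 510449/(936000*(y - 6)) - 239/(200*(y - 6)**2).
Integrate each term; A/(y−a) gives A·log|y−a|; the (By+D)/(y²+p²) term gives a log and an atan.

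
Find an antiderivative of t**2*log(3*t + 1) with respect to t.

Use integration by parts with u = log(3*t + 1), dv = t**2 dt.
Then du = 3/(3*t + 1) dt and v = t**3/3.

t**3*log(3*t + 1)/3 - t**3/9 + t**2/18 - t/27 + log(3*t + 1)/81 + C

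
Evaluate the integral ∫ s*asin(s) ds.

Use integration by parts with u = arcsin(s), dv = s ds.
Then du = 1/sqrt(-s**2 + 1) ds.

s**2*asin(s)/2 + s*sqrt(-s**2 + 1)/4 - asin(s)/4 + C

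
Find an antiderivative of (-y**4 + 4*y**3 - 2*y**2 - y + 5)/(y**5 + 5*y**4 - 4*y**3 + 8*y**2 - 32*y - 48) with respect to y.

11*log(y - 2)/192 + log(y + 1)/75 - 2221*log(y + 6)/1600 + 127*log(y**2 + 4)/800 + 57*atan(y/2)/200 + C

Factor the denominator: (y - 2)*(y + 1)*(y + 6)*(y**2 + 4).
Partial-fraction decomposition: (127*y + 228)/(400*(y**2 + 4)) - 2221/(1600*(y + 6)) + 1/(75*(y + 1)) + 11/(192*(y - 2)).
Integrate each term; A/(y−a) gives A·log|y−a|; the (By+D)/(y²+p²) term gives a log and an atan.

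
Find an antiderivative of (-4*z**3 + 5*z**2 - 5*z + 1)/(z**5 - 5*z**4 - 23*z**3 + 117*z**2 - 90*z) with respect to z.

-log(z)/90 - 713*log(z - 6)/990 + 77*log(z - 3)/144 - log(z - 1)/20 + 217*log(z + 5)/880 + C

Factor the denominator: z*(z - 6)*(z - 3)*(z - 1)*(z + 5).
Partial-fraction decomposition: 217/(880*(z + 5)) - 1/(20*(z - 1)) + 77/(144*(z - 3)) - 713/(990*(z - 6)) - 1/(90*z).
Integrate each term: A/(z−a) contributes A·log|z−a|.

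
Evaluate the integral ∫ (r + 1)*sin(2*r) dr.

Use integration by parts with u = r + 1, dv = sin(2*r) dr, so v = -cos(2*r)/2.
Apply parts 1 times (tabular method): alternate signs, differentiate u down to 0, integrate dv up.

-r*cos(2*r)/2 + sin(2*r)/4 - cos(2*r)/2 + C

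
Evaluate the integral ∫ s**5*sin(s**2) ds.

Let u = s², du = 2s ds; rewrite as (1/2)∫ u^2·sin(1u) du.
Now integrate by parts 2 times.

-s**4*cos(s**2)/2 + s**2*sin(s**2) + cos(s**2) + C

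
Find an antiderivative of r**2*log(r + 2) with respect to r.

Use integration by parts with u = log(r + 2), dv = r**2 dr.
Then du = 1/(r + 2) dr and v = r**3/3.

r**3*log(r + 2)/3 - r**3/9 + r**2/3 - 4*r/3 + 8*log(r + 2)/3 + C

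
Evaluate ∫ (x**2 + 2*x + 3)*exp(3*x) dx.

(9*x**2 + 12*x + 23)*exp(3*x)/27 + C

Use integration by parts with u = x**2 + 2*x + 3, dv = exp(3*x) dx, so v = exp(3*x)/3.
Apply parts 2 times (tabular method): alternate signs, differentiate u down to 0, integrate dv up.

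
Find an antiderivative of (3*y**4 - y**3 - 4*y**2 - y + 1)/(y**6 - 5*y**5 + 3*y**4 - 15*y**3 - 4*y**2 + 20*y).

Factor the denominator: y*(y - 5)*(y - 1)*(y + 1)*(y**2 + 4).
Partial-fraction decomposition: -(313*y - 320)/(580*(y**2 + 4)) - 1/(30*(y + 1)) + 1/(20*(y - 1)) + 823/(1740*(y - 5)) + 1/(20*y).
Integrate each term; A/(y−a) gives A·log|y−a|; the (By+D)/(y²+p²) term gives a log and an atan.

823*log(y - 5)/1740 - log(y + 1)/30 - 313*log(y**2 + 4)/1160 + log(y**2 - y)/20 + 8*atan(y/2)/29 + C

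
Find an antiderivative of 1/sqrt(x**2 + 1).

Substitute x = tan(θ), so dx = sec(θ)^2 dθ and the radical becomes sqrt(x**2 + 1) = sec(θ) by the Pythagorean identity.
Integrate the resulting trig expression in θ, then back-substitute tan(θ) = x, sec(θ) = sqrt(x**2 + 1) (absorbing any constant into C).

log(x + sqrt(x**2 + 1)) + C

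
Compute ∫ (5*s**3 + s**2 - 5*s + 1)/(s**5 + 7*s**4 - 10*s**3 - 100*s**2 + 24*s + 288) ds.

26*log(s - 3)/63 - 35*log(s - 2)/192 - 5*log(s + 2)/32 + 283*log(s + 4)/168 - 1013*log(s + 6)/576 + C

Factor the denominator: (s - 3)*(s - 2)*(s + 2)*(s + 4)*(s + 6).
Partial-fraction decomposition: -1013/(576*(s + 6)) + 283/(168*(s + 4)) - 5/(32*(s + 2)) - 35/(192*(s - 2)) + 26/(63*(s - 3)).
Integrate each term: A/(s−a) contributes A·log|s−a|.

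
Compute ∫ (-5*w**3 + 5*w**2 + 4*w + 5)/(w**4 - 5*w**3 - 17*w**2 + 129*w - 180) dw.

-73*log(w - 4)/3 + 1319*log(w - 3)/64 - 245*log(w + 5)/192 - 73/(8*w - 24) + C

Factor the denominator: (w - 4)*(w - 3)**2*(w + 5).
Partial-fraction decomposition: -245/(192*(w + 5)) + 1319/(64*(w - 3)) + 73/(8*(w - 3)**2) - 73/(3*(w - 4)).
Integrate each term; A/(w−a) gives A·log|w−a|; A/(w−a)² gives −A/(w−a).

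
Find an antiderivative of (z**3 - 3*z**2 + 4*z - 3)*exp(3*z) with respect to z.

Use integration by parts with u = z**3 - 3*z**2 + 4*z - 3, dv = exp(3*z) dz, so v = exp(3*z)/3.
Apply parts 3 times (tabular method): alternate signs, differentiate u down to 0, integrate dv up.

(9*z**3 - 36*z**2 + 60*z - 47)*exp(3*z)/27 + C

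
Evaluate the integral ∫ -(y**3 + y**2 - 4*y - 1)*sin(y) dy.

Use integration by parts with u = y**3 + y**2 - 4*y - 1, dv = -sin(y) dy, so v = cos(y).
Apply parts 3 times (tabular method): alternate signs, differentiate u down to 0, integrate dv up.

y**3*cos(y) - 3*y**2*sin(y) + y**2*cos(y) - 2*y*sin(y) - 10*y*cos(y) + 10*sin(y) - 3*cos(y) + C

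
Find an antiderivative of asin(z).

Use integration by parts with u = arcsin(z), dv = dz.
Then du = 1/sqrt(-z**2 + 1) dz.

z*asin(z) + sqrt(-z**2 + 1) + C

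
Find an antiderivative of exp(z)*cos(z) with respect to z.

Let I denote the integral. Integrate by parts with u = cos(z), dv = exp(z) dz, so v = exp(z): I = exp(z)*cos(z) + ∫ exp(z)*sin(z) dz.
Apply parts again with u = sin(z), dv = exp(z) dz: ∫ exp(z)*sin(z) dz = exp(z)*sin(z) − I. Substituting back brings back I: I = exp(z)*sin(z) + exp(z)*cos(z) − I.
Solving for I: (1 + 1)·I equals the remaining terms, so I = (1/2)·(exp(z)*sin(z) + exp(z)*cos(z)).

exp(z)*sin(z)/2 + exp(z)*cos(z)/2 + C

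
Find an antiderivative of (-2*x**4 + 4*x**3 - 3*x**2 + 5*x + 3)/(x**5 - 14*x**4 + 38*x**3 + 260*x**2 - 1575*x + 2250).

-601*log(x - 6)/11 + 5219*log(x - 5)/100 + 21*log(x - 3)/32 - 1847*log(x + 5)/8800 - 797/(20*x - 100) + C

Factor the denominator: (x - 6)*(x - 5)**2*(x - 3)*(x + 5).
Partial-fraction decomposition: -1847/(8800*(x + 5)) + 21/(32*(x - 3)) + 5219/(100*(x - 5)) + 797/(20*(x - 5)**2) - 601/(11*(x - 6)).
Integrate each term; A/(x−a) gives A·log|x−a|; A/(x−a)² gives −A/(x−a).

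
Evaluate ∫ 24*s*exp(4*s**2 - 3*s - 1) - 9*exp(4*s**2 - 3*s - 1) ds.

3*exp(4*s**2 - 3*s - 1) + C

Let u = 4*s**2 - 3*s - 1, so du = (8*s - 3) ds.
Rewriting, the integral becomes 3·∫ e^u du = 3·e^u.
Substituting back, u = 4*s**2 - 3*s - 1.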